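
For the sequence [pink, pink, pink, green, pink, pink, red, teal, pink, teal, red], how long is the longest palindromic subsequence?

7

Using dp[i][j] = 2 + dp[i+1][j−1] if the ends match, else max(dp[i+1][j], dp[i][j−1]):
dp[1][11] = 7. A witness is pink pink pink green pink pink pink at positions 1,2,3,4,5,6,9.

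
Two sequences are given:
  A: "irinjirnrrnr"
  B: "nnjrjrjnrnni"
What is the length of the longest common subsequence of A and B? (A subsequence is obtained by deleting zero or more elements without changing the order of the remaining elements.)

A longest common subsequence is rjrnrn (length 6); the LCS DP confirms no longer common subsequence exists.

6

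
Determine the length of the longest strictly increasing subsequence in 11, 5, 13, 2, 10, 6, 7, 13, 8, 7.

4

Scanning left to right, the best length ending at each element is: 11→1, 5→1, 13→2, 2→1, 10→2, 6→2, 7→3, 13→4, 8→4, 7→3.
So the longest increasing subsequence has length 4, e.g. 5, 6, 7, 13.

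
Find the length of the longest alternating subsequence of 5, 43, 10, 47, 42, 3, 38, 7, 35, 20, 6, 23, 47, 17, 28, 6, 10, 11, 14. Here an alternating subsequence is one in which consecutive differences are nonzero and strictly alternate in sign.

A longest alternating subsequence is 5, 43, 10, 47, 3, 38, 7, 35, 20, 23, 17, 28, 6, 10 (positions 1,2,3,4,6,7,8,9,10,12,14,15,16,17); its 13 consecutive differences strictly alternate in sign, and length 14 is optimal.

14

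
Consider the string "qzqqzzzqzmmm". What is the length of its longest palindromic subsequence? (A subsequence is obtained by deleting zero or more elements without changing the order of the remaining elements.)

7

One longest palindromic subsequence is zqzzzqz (positions 2,3,5,6,7,8,9); it reads the same forward and backward, and the interval DP gives dp[1][12] = 7.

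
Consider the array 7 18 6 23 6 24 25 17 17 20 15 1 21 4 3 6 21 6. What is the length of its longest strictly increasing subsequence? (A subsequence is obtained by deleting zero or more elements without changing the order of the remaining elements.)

5

One longest increasing subsequence is 7, 18, 23, 24, 25 (positions 1,2,4,6,7), of length 5; no longer one exists.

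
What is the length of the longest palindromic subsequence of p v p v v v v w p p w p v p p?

10

One longest palindromic subsequence is ppvwppwvpp (positions 1,3,4,8,9,10,11,13,14,15); it reads the same forward and backward, and the interval DP gives dp[1][15] = 10.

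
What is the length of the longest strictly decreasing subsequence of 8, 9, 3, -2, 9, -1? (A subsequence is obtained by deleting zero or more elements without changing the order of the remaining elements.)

Scanning left to right, the best length ending at each element is: 8→1, 9→1, 3→2, -2→3, 9→1, -1→3.
So the longest decreasing subsequence has length 3, e.g. 8, 3, -2.

3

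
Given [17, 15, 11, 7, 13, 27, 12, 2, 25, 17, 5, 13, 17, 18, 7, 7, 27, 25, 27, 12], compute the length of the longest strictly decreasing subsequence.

5

Let dp[i] be the longest decreasing subsequence ending at position i. Then dp = [1, 2, 3, 4, 3, 1, 4, 5, 2, 3, 5, 4, 3, 3, 5, 5, 1, 2, 1, 5].
The maximum is 5; one witness is 17, 15, 11, 7, 2 at positions 1,2,3,4,8.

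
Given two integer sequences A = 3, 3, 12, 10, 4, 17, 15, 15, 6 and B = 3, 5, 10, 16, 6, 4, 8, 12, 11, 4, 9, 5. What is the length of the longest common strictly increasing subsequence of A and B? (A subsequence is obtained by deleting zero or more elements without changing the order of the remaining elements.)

A longest common strictly increasing subsequence is 3, 10 (length 2); it appears in order in both A and B, and no longer such subsequence exists.

2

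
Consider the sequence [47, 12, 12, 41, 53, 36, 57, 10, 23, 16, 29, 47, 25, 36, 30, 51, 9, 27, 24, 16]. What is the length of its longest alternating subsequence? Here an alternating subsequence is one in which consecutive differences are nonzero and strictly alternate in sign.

A longest alternating subsequence is 47, 12, 41, 36, 57, 10, 23, 16, 29, 25, 36, 30, 51, 9, 27, 24 (positions 1,2,4,6,7,8,9,10,11,13,14,15,16,17,18,19); its 15 consecutive differences strictly alternate in sign, and length 16 is optimal.

16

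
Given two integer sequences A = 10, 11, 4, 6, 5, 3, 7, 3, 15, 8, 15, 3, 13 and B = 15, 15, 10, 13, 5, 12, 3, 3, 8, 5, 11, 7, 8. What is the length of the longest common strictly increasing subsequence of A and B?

3

A longest common strictly increasing subsequence is 5, 7, 8 (length 3); it appears in order in both A and B, and no longer such subsequence exists.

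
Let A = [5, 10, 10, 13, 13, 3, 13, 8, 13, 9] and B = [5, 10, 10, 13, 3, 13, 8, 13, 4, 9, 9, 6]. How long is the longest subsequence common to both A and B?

Backtracking the LCS table gives one alignment: 5 (A1,B1) → 10 (A2,B2) → 10 (A3,B3) → 13 (A5,B4) → 3 (A6,B5) → 13 (A7,B6) → 8 (A8,B7) → 13 (A9,B8) → 9 (A10,B11).
So the longest common subsequence has length 9.

9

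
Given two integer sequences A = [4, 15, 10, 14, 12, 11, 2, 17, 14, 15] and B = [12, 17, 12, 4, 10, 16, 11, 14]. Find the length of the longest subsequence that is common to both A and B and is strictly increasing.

4

A longest common strictly increasing subsequence is 4, 10, 11, 14 (length 4); it appears in order in both A and B, and no longer such subsequence exists.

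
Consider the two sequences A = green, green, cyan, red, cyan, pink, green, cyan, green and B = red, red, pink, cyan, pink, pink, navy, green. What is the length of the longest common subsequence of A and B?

A longest common subsequence is red, cyan, pink, green (length 4); the LCS DP confirms no longer common subsequence exists.

4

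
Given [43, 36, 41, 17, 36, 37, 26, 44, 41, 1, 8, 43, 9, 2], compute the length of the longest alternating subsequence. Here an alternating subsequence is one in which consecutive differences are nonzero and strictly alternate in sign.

Track the best alternating length ending on an up-step vs a down-step at each position: up/down = 1/1, 1/2, 3/2, 1/4, 5/4, 5/4, 5/6, 7/1, 7/8, 1/8, 9/8, 9/8, 9/10, 9/10.
The maximum over both is 10; one such subsequence is 43, 36, 41, 17, 36, 26, 44, 41, 43, 9.

10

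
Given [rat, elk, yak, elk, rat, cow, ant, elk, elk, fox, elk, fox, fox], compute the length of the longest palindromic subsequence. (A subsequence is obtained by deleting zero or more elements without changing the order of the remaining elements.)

One longest palindromic subsequence is elk elk elk elk elk (positions 2,4,8,9,11); it reads the same forward and backward, and the interval DP gives dp[1][13] = 5.

5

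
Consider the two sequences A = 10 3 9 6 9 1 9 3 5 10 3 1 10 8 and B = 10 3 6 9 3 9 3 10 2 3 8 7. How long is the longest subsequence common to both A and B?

9

Backtracking the LCS table gives one alignment: 10 (A1,B1) → 3 (A2,B2) → 6 (A4,B3) → 9 (A5,B4) → 9 (A7,B6) → 3 (A8,B7) → 10 (A10,B8) → 3 (A11,B10) → 8 (A14,B11).
So the longest common subsequence has length 9.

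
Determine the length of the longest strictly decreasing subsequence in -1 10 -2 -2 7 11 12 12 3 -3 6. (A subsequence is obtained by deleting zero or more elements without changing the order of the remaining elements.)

4

Scanning left to right, the best length ending at each element is: -1→1, 10→1, -2→2, -2→2, 7→2, 11→1, 12→1, 12→1, 3→3, -3→4, 6→3.
So the longest decreasing subsequence has length 4, e.g. 10, 7, 3, -3.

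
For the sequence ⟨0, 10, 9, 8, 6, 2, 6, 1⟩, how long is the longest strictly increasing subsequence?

3

Scanning left to right, the best length ending at each element is: 0→1, 10→2, 9→2, 8→2, 6→2, 2→2, 6→3, 1→2.
So the longest increasing subsequence has length 3, e.g. 0, 2, 6.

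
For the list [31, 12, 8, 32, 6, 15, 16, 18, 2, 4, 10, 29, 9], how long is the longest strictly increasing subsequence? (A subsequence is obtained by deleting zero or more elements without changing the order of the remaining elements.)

One longest increasing subsequence is 12, 15, 16, 18, 29 (positions 2,6,7,8,12), of length 5; no longer one exists.

5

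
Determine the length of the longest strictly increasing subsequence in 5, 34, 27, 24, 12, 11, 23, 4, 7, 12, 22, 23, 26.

Scanning left to right, the best length ending at each element is: 5→1, 34→2, 27→2, 24→2, 12→2, 11→2, 23→3, 4→1, 7→2, 12→3, 22→4, 23→5, 26→6.
So the longest increasing subsequence has length 6, e.g. 5, 11, 12, 22, 23, 26.

6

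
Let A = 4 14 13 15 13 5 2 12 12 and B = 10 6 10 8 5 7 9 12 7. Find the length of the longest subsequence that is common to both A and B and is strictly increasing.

A longest common strictly increasing subsequence is 5, 12 (length 2); it appears in order in both A and B, and no longer such subsequence exists.

2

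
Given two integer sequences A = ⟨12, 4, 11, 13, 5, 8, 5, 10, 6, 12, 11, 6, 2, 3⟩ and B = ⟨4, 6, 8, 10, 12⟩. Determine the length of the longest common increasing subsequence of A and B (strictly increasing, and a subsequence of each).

A longest common strictly increasing subsequence is 4, 8, 10, 12 (length 4); it appears in order in both A and B, and no longer such subsequence exists.

4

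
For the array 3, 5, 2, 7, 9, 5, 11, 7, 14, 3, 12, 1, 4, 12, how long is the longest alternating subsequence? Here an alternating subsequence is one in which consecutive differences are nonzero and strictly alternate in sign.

12

Track the best alternating length ending on an up-step vs a down-step at each position: up/down = 1/1, 2/1, 1/3, 4/1, 4/1, 4/5, 6/1, 6/7, 8/1, 4/9, 10/9, 1/11, 12/11, 12/9.
The maximum over both is 12; one such subsequence is 3, 5, 2, 7, 5, 11, 7, 14, 3, 12, 1, 4.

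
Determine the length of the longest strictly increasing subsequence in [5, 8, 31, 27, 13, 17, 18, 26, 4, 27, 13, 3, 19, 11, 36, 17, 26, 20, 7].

Scanning left to right, the best length ending at each element is: 5→1, 8→2, 31→3, 27→3, 13→3, 17→4, 18→5, 26→6, 4→1, 27→7, 13→3, 3→1, 19→6, 11→3, 36→8, 17→4, 26→7, 20→7, 7→2.
So the longest increasing subsequence has length 8, e.g. 5, 8, 13, 17, 18, 26, 27, 36.

8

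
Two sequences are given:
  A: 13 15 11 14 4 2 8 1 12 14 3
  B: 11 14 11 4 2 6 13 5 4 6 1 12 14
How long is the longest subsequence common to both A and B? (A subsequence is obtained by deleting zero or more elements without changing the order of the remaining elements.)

7

A longest common subsequence is 11, 14, 4, 2, 1, 12, 14 (length 7); the LCS DP confirms no longer common subsequence exists.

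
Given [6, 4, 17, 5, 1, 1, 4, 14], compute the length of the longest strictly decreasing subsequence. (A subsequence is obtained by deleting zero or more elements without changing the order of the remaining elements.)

Let dp[i] be the longest decreasing subsequence ending at position i. Then dp = [1, 2, 1, 2, 3, 3, 3, 2].
The maximum is 3; one witness is 6, 4, 1 at positions 1,2,5.

3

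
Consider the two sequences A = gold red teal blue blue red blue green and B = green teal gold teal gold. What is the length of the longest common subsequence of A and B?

2

A longest common subsequence is gold, teal (length 2); the LCS DP confirms no longer common subsequence exists.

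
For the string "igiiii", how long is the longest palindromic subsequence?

One longest palindromic subsequence is iiiii (positions 1,3,4,5,6); it reads the same forward and backward, and the interval DP gives dp[1][6] = 5.

5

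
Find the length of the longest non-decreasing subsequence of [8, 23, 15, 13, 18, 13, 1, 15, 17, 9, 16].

Let dp[i] be the longest non-decreasing subsequence ending at position i. Then dp = [1, 2, 2, 2, 3, 3, 1, 4, 5, 2, 5].
The maximum is 5; one witness is 8, 13, 13, 15, 17 at positions 1,4,6,8,9.

5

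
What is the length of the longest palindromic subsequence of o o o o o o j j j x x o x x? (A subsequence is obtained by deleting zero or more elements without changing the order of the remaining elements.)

7

One longest palindromic subsequence is ooooooo (positions 1,2,3,4,5,6,12); it reads the same forward and backward, and the interval DP gives dp[1][14] = 7.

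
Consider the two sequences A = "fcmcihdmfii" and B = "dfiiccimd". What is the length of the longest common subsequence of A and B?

5

Backtracking the LCS table gives one alignment: f (A1,B2) → c (A2,B5) → c (A4,B6) → i (A5,B7) → d (A7,B9).
So the longest common subsequence has length 5.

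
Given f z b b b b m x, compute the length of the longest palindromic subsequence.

4

One longest palindromic subsequence is bbbb (positions 3,4,5,6); it reads the same forward and backward, and the interval DP gives dp[1][8] = 4.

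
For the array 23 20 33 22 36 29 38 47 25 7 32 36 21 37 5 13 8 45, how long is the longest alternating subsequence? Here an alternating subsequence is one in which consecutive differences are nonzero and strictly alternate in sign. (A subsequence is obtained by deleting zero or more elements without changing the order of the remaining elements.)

Track the best alternating length ending on an up-step vs a down-step at each position: up/down = 1/1, 1/2, 3/1, 3/4, 5/1, 5/6, 7/1, 7/1, 5/8, 1/8, 9/8, 9/8, 9/10, 11/8, 1/12, 13/12, 13/14, 15/8.
The maximum over both is 15; one such subsequence is 23, 20, 33, 22, 36, 29, 38, 25, 32, 21, 37, 5, 13, 8, 45.

15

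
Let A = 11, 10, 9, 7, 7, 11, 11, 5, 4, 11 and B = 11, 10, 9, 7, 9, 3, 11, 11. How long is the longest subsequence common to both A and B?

Backtracking the LCS table gives one alignment: 11 (A1,B1) → 10 (A2,B2) → 9 (A3,B3) → 7 (A4,B4) → 11 (A7,B7) → 11 (A10,B8).
So the longest common subsequence has length 6.

6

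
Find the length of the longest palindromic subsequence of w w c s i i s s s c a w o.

8

One longest palindromic subsequence is wcsssscw (positions 2,3,4,7,8,9,10,12); it reads the same forward and backward, and the interval DP gives dp[1][13] = 8.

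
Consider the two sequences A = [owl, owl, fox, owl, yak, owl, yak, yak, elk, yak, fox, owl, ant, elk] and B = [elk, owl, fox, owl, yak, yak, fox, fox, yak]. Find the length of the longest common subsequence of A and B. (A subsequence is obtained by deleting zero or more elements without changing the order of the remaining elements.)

A longest common subsequence is owl, fox, owl, yak, yak, yak (length 6); the LCS DP confirms no longer common subsequence exists.

6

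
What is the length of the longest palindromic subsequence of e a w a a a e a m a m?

6

One longest palindromic subsequence is aaaaaa (positions 2,4,5,6,8,10); it reads the same forward and backward, and the interval DP gives dp[1][11] = 6.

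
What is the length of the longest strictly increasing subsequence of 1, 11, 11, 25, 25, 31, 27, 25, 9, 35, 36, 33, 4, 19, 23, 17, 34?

6

Let dp[i] be the longest increasing subsequence ending at position i. Then dp = [1, 2, 2, 3, 3, 4, 4, 3, 2, 5, 6, 5, 2, 3, 4, 3, 6].
The maximum is 6; one witness is 1, 11, 25, 31, 35, 36 at positions 1,2,4,6,10,11.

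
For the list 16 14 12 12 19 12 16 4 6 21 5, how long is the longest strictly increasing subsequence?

3

Scanning left to right, the best length ending at each element is: 16→1, 14→1, 12→1, 12→1, 19→2, 12→1, 16→2, 4→1, 6→2, 21→3, 5→2.
So the longest increasing subsequence has length 3, e.g. 16, 19, 21.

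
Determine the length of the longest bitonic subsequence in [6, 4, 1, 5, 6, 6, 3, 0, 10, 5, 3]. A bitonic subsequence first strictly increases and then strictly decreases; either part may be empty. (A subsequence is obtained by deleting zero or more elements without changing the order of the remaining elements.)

6

Let inc[i] be the LIS ending at i and dec[i] the longest strictly decreasing subsequence starting at i. inc = [1, 1, 1, 2, 3, 3, 2, 1, 4, 3, 2], dec = [4, 3, 2, 3, 3, 3, 2, 1, 3, 2, 1].
max_i inc[i]+dec[i]−1 = 6, with one witness 4, 5, 6, 10, 5, 3.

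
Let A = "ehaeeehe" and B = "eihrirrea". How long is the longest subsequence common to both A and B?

3

A longest common subsequence is eha (length 3); the LCS DP confirms no longer common subsequence exists.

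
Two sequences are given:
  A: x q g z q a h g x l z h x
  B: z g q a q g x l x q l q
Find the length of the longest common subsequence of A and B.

7

A longest common subsequence is gqagxlx (length 7); the LCS DP confirms no longer common subsequence exists.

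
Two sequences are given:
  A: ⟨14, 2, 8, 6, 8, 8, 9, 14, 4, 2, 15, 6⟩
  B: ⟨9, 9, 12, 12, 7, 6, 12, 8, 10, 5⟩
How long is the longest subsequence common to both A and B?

2

Backtracking the LCS table gives one alignment: 6 (A4,B6) → 8 (A5,B8).
So the longest common subsequence has length 2.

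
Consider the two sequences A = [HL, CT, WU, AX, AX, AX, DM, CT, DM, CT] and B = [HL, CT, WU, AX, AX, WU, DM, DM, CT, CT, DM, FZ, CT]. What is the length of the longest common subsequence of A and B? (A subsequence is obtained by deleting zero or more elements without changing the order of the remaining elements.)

A longest common subsequence is HL, CT, WU, AX, AX, DM, CT, DM, CT (length 9); the LCS DP confirms no longer common subsequence exists.

9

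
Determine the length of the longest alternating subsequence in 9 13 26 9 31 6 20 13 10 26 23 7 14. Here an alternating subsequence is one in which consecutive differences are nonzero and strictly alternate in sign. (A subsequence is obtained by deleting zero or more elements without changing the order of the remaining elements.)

10

Track the best alternating length ending on an up-step vs a down-step at each position: up/down = 1/1, 2/1, 2/1, 1/3, 4/1, 1/5, 6/5, 6/7, 6/7, 8/5, 8/9, 6/9, 10/9.
The maximum over both is 10; one such subsequence is 9, 13, 9, 31, 6, 20, 13, 26, 7, 14.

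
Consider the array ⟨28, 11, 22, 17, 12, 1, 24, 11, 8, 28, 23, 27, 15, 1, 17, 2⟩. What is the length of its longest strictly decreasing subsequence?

Scanning left to right, the best length ending at each element is: 28→1, 11→2, 22→2, 17→3, 12→4, 1→5, 24→2, 11→5, 8→6, 28→1, 23→3, 27→2, 15→4, 1→7, 17→4, 2→7.
So the longest decreasing subsequence has length 7, e.g. 28, 22, 17, 12, 11, 8, 1.

7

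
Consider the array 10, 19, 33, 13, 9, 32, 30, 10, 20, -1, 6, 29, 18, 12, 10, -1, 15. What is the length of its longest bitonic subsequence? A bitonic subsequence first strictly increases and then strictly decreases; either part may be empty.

10

One longest bitonic subsequence is 10, 19, 33, 32, 30, 29, 18, 12, 10, -1 (positions 1,2,3,6,7,12,13,14,15,16): it rises to 33 then falls. Length 10 is optimal.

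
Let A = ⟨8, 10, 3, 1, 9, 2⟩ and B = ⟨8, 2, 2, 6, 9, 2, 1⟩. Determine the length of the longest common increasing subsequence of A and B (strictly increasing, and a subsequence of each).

For each value that appears in both, track the longest common increasing run ending there.
The best achievable length is 2; one witness is 8, 9 (A-positions 1,5, B-positions 1,5).

2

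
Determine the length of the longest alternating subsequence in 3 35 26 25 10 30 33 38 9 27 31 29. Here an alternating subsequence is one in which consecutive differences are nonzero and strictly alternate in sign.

7

A longest alternating subsequence is 3, 35, 26, 30, 9, 31, 29 (positions 1,2,3,6,9,11,12); its 6 consecutive differences strictly alternate in sign, and length 7 is optimal.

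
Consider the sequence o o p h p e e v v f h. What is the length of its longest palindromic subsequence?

One longest palindromic subsequence is hvvh (positions 4,8,9,11); it reads the same forward and backward, and the interval DP gives dp[1][11] = 4.

4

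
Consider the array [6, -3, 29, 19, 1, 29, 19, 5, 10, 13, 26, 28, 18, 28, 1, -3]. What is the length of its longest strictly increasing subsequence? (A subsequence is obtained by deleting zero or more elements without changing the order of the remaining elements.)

Scanning left to right, the best length ending at each element is: 6→1, -3→1, 29→2, 19→2, 1→2, 29→3, 19→3, 5→3, 10→4, 13→5, 26→6, 28→7, 18→6, 28→7, 1→2, -3→1.
So the longest increasing subsequence has length 7, e.g. -3, 1, 5, 10, 13, 26, 28.

7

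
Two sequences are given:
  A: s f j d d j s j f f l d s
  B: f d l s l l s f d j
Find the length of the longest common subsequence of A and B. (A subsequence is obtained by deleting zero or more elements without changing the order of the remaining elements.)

5

A longest common subsequence is fdsfd (length 5); the LCS DP confirms no longer common subsequence exists.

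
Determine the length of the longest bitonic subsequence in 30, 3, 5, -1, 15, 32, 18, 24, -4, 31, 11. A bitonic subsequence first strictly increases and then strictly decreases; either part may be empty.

7

Let inc[i] be the LIS ending at i and dec[i] the longest strictly decreasing subsequence starting at i. inc = [1, 1, 2, 1, 3, 4, 4, 5, 1, 6, 3], dec = [4, 3, 3, 2, 2, 3, 2, 2, 1, 2, 1].
max_i inc[i]+dec[i]−1 = 7, with one witness 3, 5, 15, 18, 24, 31, 11.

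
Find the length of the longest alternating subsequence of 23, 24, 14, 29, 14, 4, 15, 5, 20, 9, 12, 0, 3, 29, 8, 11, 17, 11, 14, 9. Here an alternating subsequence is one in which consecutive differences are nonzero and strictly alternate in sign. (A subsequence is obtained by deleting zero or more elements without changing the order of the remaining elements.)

Track the best alternating length ending on an up-step vs a down-step at each position: up/down = 1/1, 2/1, 1/3, 4/1, 1/5, 1/5, 6/5, 6/7, 8/5, 8/9, 10/9, 1/11, 12/11, 12/1, 12/13, 14/13, 14/13, 14/15, 16/15, 14/17.
The maximum over both is 17; one such subsequence is 23, 24, 14, 29, 14, 15, 5, 20, 9, 12, 0, 29, 8, 17, 11, 14, 9.

17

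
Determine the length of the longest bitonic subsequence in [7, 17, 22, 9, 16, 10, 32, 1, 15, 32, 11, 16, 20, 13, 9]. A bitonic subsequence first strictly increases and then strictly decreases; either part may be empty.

8

One longest bitonic subsequence is 7, 9, 10, 15, 32, 20, 13, 9 (positions 1,4,6,9,10,13,14,15): it rises to 32 then falls. Length 8 is optimal.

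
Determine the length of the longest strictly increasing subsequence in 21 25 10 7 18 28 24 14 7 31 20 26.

4

Scanning left to right, the best length ending at each element is: 21→1, 25→2, 10→1, 7→1, 18→2, 28→3, 24→3, 14→2, 7→1, 31→4, 20→3, 26→4.
So the longest increasing subsequence has length 4, e.g. 21, 25, 28, 31.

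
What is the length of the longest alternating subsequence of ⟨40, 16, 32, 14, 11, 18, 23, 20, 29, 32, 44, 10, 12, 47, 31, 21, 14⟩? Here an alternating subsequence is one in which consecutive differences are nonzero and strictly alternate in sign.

Track the best alternating length ending on an up-step vs a down-step at each position: up/down = 1/1, 1/2, 3/2, 1/4, 1/4, 5/4, 5/4, 5/6, 7/4, 7/2, 7/1, 1/8, 9/8, 9/1, 9/10, 9/10, 9/10.
The maximum over both is 10; one such subsequence is 40, 16, 32, 14, 23, 20, 29, 10, 47, 31.

10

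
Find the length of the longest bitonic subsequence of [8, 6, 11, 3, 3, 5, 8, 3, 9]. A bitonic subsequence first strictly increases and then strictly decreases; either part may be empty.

4

One longest bitonic subsequence is 8, 6, 5, 3 (positions 1,2,6,8): it rises to 8 then falls. Length 4 is optimal.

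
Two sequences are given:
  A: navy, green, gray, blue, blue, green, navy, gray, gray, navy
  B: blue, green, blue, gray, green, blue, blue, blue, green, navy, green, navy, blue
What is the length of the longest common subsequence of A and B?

A longest common subsequence is green, gray, blue, blue, green, navy, navy (length 7); the LCS DP confirms no longer common subsequence exists.

7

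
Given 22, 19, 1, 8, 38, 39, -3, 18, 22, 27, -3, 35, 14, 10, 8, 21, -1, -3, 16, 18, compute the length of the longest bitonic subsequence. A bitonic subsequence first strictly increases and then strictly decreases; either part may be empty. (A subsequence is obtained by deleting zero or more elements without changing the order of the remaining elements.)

Let inc[i] be the LIS ending at i and dec[i] the longest strictly decreasing subsequence starting at i. inc = [1, 1, 1, 2, 3, 4, 1, 3, 4, 5, 1, 6, 3, 3, 2, 4, 2, 1, 4, 5], dec = [8, 7, 3, 3, 7, 7, 1, 6, 6, 6, 1, 6, 5, 4, 3, 3, 2, 1, 1, 1].
max_i inc[i]+dec[i]−1 = 11, with one witness 1, 8, 18, 22, 27, 35, 14, 10, 8, -1, -3.

11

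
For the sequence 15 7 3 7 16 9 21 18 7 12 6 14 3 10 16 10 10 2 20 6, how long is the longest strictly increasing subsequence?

7

One longest increasing subsequence is 3, 7, 9, 12, 14, 16, 20 (positions 3,4,6,10,12,15,19), of length 7; no longer one exists.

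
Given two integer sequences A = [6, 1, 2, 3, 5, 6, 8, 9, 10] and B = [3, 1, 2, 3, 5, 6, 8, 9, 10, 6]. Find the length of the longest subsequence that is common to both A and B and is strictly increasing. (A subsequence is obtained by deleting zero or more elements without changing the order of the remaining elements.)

For each value that appears in both, track the longest common increasing run ending there.
The best achievable length is 8; one witness is 1, 2, 3, 5, 6, 8, 9, 10 (A-positions 2,3,4,5,6,7,8,9, B-positions 2,3,4,5,6,7,8,9).

8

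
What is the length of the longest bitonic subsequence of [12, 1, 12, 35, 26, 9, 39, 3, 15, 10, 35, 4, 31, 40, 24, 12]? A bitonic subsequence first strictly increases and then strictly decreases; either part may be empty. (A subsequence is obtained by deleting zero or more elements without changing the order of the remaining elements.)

8

Let inc[i] be the LIS ending at i and dec[i] the longest strictly decreasing subsequence starting at i. inc = [1, 1, 2, 3, 3, 2, 4, 2, 3, 3, 4, 3, 4, 5, 4, 4], dec = [3, 1, 3, 5, 4, 2, 5, 1, 3, 2, 4, 1, 3, 3, 2, 1].
max_i inc[i]+dec[i]−1 = 8, with one witness 1, 12, 35, 39, 35, 31, 24, 12.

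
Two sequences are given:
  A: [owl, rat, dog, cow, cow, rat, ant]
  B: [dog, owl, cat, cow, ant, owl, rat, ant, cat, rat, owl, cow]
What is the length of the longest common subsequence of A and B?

A longest common subsequence is owl, cow, rat, ant (length 4); the LCS DP confirms no longer common subsequence exists.

4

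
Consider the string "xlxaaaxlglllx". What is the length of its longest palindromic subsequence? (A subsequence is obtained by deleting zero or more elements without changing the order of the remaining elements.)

9

One longest palindromic subsequence is xlxaaaxlx (positions 1,2,3,4,5,6,7,12,13); it reads the same forward and backward, and the interval DP gives dp[1][13] = 9.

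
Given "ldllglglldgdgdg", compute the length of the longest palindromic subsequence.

One longest palindromic subsequence is dllglglld (positions 2,3,4,5,6,7,8,9,14); it reads the same forward and backward, and the interval DP gives dp[1][15] = 9.

9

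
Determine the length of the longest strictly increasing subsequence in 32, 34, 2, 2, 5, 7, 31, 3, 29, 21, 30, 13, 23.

Let dp[i] be the longest increasing subsequence ending at position i. Then dp = [1, 2, 1, 1, 2, 3, 4, 2, 4, 4, 5, 4, 5].
The maximum is 5; one witness is 2, 5, 7, 29, 30 at positions 3,5,6,9,11.

5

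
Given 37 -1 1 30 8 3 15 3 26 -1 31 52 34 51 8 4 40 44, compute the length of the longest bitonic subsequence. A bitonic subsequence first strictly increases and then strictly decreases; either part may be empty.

One longest bitonic subsequence is -1, 1, 8, 15, 26, 31, 52, 51, 8, 4 (positions 2,3,5,7,9,11,12,14,15,16): it rises to 52 then falls. Length 10 is optimal.

10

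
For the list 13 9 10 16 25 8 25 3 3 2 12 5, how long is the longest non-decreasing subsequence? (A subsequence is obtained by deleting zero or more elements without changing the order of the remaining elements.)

5

Scanning left to right, the best length ending at each element is: 13→1, 9→1, 10→2, 16→3, 25→4, 8→1, 25→5, 3→1, 3→2, 2→1, 12→3, 5→3.
So the longest non-decreasing subsequence has length 5, e.g. 9, 10, 16, 25, 25.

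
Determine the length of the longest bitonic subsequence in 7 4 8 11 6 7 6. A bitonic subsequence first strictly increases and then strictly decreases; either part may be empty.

5

Let inc[i] be the LIS ending at i and dec[i] the longest strictly decreasing subsequence starting at i. inc = [1, 1, 2, 3, 2, 3, 2], dec = [2, 1, 3, 3, 1, 2, 1].
max_i inc[i]+dec[i]−1 = 5, with one witness 7, 8, 11, 7, 6.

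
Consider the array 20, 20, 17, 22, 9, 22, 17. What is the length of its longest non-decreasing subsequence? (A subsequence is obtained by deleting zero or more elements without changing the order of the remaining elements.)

4

Scanning left to right, the best length ending at each element is: 20→1, 20→2, 17→1, 22→3, 9→1, 22→4, 17→2.
So the longest non-decreasing subsequence has length 4, e.g. 20, 20, 22, 22.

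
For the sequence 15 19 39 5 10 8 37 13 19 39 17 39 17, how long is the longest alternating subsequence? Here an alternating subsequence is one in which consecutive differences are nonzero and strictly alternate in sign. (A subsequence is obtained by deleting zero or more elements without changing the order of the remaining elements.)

A longest alternating subsequence is 15, 19, 5, 10, 8, 37, 13, 19, 17, 39, 17 (positions 1,2,4,5,6,7,8,9,11,12,13); its 10 consecutive differences strictly alternate in sign, and length 11 is optimal.

11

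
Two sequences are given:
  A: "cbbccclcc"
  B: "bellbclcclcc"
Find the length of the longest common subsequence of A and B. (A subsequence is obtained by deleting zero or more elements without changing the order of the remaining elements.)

8

A longest common subsequence is bbccclcc (length 8); the LCS DP confirms no longer common subsequence exists.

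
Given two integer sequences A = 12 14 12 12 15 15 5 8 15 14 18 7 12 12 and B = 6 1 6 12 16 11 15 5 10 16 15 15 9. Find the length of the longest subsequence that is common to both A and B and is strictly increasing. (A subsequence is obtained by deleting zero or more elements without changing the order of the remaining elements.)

For each value that appears in both, track the longest common increasing run ending there.
The best achievable length is 2; one witness is 12, 15 (A-positions 1,5, B-positions 4,7).

2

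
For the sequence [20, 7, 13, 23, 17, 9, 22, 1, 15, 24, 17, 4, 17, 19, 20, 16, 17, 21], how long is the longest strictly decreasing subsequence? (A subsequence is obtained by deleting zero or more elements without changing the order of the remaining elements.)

Scanning left to right, the best length ending at each element is: 20→1, 7→2, 13→2, 23→1, 17→2, 9→3, 22→2, 1→4, 15→3, 24→1, 17→3, 4→4, 17→3, 19→3, 20→3, 16→4, 17→4, 21→3.
So the longest decreasing subsequence has length 4, e.g. 20, 13, 9, 1.

4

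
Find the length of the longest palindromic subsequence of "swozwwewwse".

Using dp[i][j] = 2 + dp[i+1][j−1] if the ends match, else max(dp[i+1][j], dp[i][j−1]):
dp[1][11] = 7. A witness is swwewws at positions 1,2,5,7,8,9,10.

7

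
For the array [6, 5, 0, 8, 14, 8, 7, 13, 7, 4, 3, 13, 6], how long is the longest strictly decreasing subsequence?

5

Let dp[i] be the longest decreasing subsequence ending at position i. Then dp = [1, 2, 3, 1, 1, 2, 3, 2, 3, 4, 5, 2, 4].
The maximum is 5; one witness is 14, 8, 7, 4, 3 at positions 5,6,7,10,11.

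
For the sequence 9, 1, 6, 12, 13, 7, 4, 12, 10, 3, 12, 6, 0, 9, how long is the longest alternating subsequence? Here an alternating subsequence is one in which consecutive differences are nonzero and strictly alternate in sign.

Track the best alternating length ending on an up-step vs a down-step at each position: up/down = 1/1, 1/2, 3/2, 3/1, 3/1, 3/4, 3/4, 5/4, 5/6, 3/6, 7/4, 7/8, 1/8, 9/8.
The maximum over both is 9; one such subsequence is 9, 1, 12, 7, 12, 10, 12, 6, 9.

9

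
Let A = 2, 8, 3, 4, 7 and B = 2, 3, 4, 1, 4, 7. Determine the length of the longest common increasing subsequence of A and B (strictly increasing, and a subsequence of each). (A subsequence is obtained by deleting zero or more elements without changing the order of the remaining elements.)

For each value that appears in both, track the longest common increasing run ending there.
The best achievable length is 4; one witness is 2, 3, 4, 7 (A-positions 1,3,4,5, B-positions 1,2,3,6).

4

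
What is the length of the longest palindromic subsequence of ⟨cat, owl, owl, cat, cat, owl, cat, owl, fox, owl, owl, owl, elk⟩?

7

One longest palindromic subsequence is owl owl owl fox owl owl owl (positions 3,6,8,9,10,11,12); it reads the same forward and backward, and the interval DP gives dp[1][13] = 7.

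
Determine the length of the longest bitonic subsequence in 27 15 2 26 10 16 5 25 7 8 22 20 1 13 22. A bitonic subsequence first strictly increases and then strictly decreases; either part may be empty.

Let inc[i] be the LIS ending at i and dec[i] the longest strictly decreasing subsequence starting at i. inc = [1, 1, 1, 2, 2, 3, 2, 4, 3, 4, 5, 5, 1, 5, 6], dec = [6, 4, 2, 5, 3, 3, 2, 4, 2, 2, 3, 2, 1, 1, 1].
max_i inc[i]+dec[i]−1 = 7, with one witness 2, 10, 16, 25, 22, 20, 13.

7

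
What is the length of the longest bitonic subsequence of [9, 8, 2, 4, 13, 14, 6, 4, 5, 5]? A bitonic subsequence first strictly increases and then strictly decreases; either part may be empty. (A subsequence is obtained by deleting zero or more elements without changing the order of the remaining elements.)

6

Let inc[i] be the LIS ending at i and dec[i] the longest strictly decreasing subsequence starting at i. inc = [1, 1, 1, 2, 3, 4, 3, 2, 3, 3], dec = [4, 3, 1, 1, 3, 3, 2, 1, 1, 1].
max_i inc[i]+dec[i]−1 = 6, with one witness 2, 4, 13, 14, 6, 5.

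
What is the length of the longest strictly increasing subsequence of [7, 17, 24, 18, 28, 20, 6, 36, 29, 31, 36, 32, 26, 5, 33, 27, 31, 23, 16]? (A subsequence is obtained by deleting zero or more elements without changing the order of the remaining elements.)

Scanning left to right, the best length ending at each element is: 7→1, 17→2, 24→3, 18→3, 28→4, 20→4, 6→1, 36→5, 29→5, 31→6, 36→7, 32→7, 26→5, 5→1, 33→8, 27→6, 31→7, 23→5, 16→2.
So the longest increasing subsequence has length 8, e.g. 7, 17, 24, 28, 29, 31, 32, 33.

8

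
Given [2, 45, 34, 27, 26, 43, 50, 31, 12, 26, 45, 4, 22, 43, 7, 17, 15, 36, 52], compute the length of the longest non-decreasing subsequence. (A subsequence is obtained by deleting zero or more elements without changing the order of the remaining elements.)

One longest non-decreasing subsequence is 2, 4, 7, 17, 36, 52 (positions 1,12,15,16,18,19), of length 6; no longer one exists.

6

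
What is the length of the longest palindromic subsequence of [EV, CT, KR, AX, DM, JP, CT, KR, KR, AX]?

4

Using dp[i][j] = 2 + dp[i+1][j−1] if the ends match, else max(dp[i+1][j], dp[i][j−1]):
dp[1][10] = 4. A witness is AX KR KR AX at positions 4,8,9,10.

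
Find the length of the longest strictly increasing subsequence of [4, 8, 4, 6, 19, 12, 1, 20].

4

Let dp[i] be the longest increasing subsequence ending at position i. Then dp = [1, 2, 1, 2, 3, 3, 1, 4].
The maximum is 4; one witness is 4, 8, 19, 20 at positions 1,2,5,8.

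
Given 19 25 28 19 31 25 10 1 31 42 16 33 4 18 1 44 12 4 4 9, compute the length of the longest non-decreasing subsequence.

One longest non-decreasing subsequence is 19, 25, 28, 31, 31, 42, 44 (positions 1,2,3,5,9,10,16), of length 7; no longer one exists.

7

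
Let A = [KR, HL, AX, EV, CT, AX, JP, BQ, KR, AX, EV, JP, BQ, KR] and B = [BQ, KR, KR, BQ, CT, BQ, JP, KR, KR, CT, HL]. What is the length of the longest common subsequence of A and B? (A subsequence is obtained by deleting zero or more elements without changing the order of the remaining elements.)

5

A longest common subsequence is KR, CT, JP, KR, KR (length 5); the LCS DP confirms no longer common subsequence exists.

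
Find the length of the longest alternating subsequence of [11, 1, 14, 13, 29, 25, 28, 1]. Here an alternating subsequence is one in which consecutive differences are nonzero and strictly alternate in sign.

8

Track the best alternating length ending on an up-step vs a down-step at each position: up/down = 1/1, 1/2, 3/1, 3/4, 5/1, 5/6, 7/6, 1/8.
The maximum over both is 8; one such subsequence is 11, 1, 14, 13, 29, 25, 28, 1.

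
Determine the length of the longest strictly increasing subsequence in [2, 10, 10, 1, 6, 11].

One longest increasing subsequence is 2, 10, 11 (positions 1,2,6), of length 3; no longer one exists.

3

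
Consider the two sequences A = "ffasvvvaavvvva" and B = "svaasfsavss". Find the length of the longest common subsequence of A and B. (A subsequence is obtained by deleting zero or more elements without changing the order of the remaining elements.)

Backtracking the LCS table gives one alignment: s (A4,B1) → v (A5,B2) → a (A8,B4) → a (A9,B8) → v (A10,B9).
So the longest common subsequence has length 5.

5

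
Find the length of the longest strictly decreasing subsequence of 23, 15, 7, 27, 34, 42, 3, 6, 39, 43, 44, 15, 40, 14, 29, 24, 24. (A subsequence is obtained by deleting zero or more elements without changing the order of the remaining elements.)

4

One longest decreasing subsequence is 23, 15, 7, 3 (positions 1,2,3,7), of length 4; no longer one exists.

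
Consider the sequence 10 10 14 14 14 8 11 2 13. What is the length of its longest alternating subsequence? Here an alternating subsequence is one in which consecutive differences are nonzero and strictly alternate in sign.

Track the best alternating length ending on an up-step vs a down-step at each position: up/down = 1/1, 1/1, 2/1, 2/1, 2/1, 1/3, 4/3, 1/5, 6/3.
The maximum over both is 6; one such subsequence is 10, 14, 8, 11, 2, 13.

6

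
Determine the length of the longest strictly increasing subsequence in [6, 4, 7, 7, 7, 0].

2

One longest increasing subsequence is 6, 7 (positions 1,3), of length 2; no longer one exists.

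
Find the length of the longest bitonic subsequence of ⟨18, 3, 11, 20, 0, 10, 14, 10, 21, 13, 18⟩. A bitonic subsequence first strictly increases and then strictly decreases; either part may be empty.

Let inc[i] be the LIS ending at i and dec[i] the longest strictly decreasing subsequence starting at i. inc = [1, 1, 2, 3, 1, 2, 3, 2, 4, 3, 4], dec = [3, 2, 2, 3, 1, 1, 2, 1, 2, 1, 1].
max_i inc[i]+dec[i]−1 = 5, with one witness 3, 11, 20, 14, 13.

5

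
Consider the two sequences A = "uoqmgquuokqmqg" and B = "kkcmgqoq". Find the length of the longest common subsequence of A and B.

A longest common subsequence is mgqoq (length 5); the LCS DP confirms no longer common subsequence exists.

5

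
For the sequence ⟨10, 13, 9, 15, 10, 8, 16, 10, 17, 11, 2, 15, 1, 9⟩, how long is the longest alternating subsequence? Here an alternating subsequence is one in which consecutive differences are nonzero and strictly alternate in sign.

A longest alternating subsequence is 10, 13, 9, 15, 10, 16, 10, 17, 11, 15, 1, 9 (positions 1,2,3,4,5,7,8,9,10,12,13,14); its 11 consecutive differences strictly alternate in sign, and length 12 is optimal.

12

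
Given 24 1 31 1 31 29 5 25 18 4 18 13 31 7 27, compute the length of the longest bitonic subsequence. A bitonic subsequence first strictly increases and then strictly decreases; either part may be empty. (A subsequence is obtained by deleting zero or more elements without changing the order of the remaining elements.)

Let inc[i] be the LIS ending at i and dec[i] the longest strictly decreasing subsequence starting at i. inc = [1, 1, 2, 1, 2, 2, 2, 3, 3, 2, 3, 3, 4, 3, 4], dec = [4, 1, 6, 1, 6, 5, 2, 4, 3, 1, 3, 2, 2, 1, 1].
max_i inc[i]+dec[i]−1 = 7, with one witness 24, 31, 29, 25, 18, 13, 7.

7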